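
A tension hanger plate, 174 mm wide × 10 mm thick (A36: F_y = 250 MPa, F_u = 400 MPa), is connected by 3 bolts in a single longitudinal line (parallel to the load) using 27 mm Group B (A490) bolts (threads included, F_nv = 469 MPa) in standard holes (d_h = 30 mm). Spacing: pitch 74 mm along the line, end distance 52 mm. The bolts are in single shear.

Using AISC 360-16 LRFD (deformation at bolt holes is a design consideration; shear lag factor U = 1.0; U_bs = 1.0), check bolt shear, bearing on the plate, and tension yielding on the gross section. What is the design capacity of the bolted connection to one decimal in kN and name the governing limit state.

Bolt shear: A_b = π(27)²/4 = 572.56 mm². φR_n = 0.75 × 469 × 572.56 × 3 × 1 = 604.2 kN.
Bearing (10 mm plate, F_u = 400 MPa): end bolts L_c = 52 − 30/2 = 37, R_n = min(1.2×37×10×400, 2.4×27×10×400) = 177.6 kN/bolt; interior L_c = 74 − 30 = 44, R_n = 211.2 kN/bolt. φR_n = 0.75 × (1×177.6 + 2×211.2) = 450.0 kN.
Tension yield (gross): A_g = 174×10 = 1740 mm². φR_n = 0.90 × 250 × 1740 = 391.5 kN.
Governing: min(604.2, 450.0, 391.5) = 391.5 kN → gross-section yield.

391.5 kN (gross-section yield governs)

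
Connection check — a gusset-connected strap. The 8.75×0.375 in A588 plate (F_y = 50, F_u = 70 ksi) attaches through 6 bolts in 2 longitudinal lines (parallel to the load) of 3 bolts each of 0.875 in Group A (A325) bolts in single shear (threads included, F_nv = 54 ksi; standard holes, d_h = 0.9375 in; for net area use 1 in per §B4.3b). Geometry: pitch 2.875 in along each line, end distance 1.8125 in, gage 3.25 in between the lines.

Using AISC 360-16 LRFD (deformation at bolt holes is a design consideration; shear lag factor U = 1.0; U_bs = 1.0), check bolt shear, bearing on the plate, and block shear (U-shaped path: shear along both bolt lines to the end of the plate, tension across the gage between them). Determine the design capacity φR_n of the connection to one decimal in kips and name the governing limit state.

146.1 kips (bolt shear governs)

Bolt shear: A_b = π(0.875)²/4 = 0.60132 in². φR_n = 0.75 × 54 × 0.60132 × 6 × 1 = 146.1 kips.
Bearing (0.375 in plate, F_u = 70 ksi): end bolts L_c = 1.8125 − 0.9375/2 = 1.34375, R_n = min(1.2×1.34375×0.375×70, 2.4×0.875×0.375×70) = 42.328 kips/bolt; interior L_c = 2.875 − 0.9375 = 1.9375, R_n = 55.125 kips/bolt. φR_n = 0.75 × (2×42.328 + 4×55.125) = 228.9 kips.
Block shear: shear path 2×[1.8125+2×2.875] = 2×7.5625 in, A_gv = 5.6719, A_nv = 2×(7.5625 − 2.5×1)×0.375 = 3.7969 in²; tension across gage: (3.25 − 1×1)×0.375 = 0.84375 in². R_n = min(0.6×70×3.7969, 0.6×50×5.6719) + 1.0×70×0.84375 = min(159.47, 170.16) + 59.063 = 218.53 kips. φR_n = 0.75 × 218.53 = 163.9 kips.
Governing: min(146.1, 228.9, 163.9) = 146.1 kips → bolt shear.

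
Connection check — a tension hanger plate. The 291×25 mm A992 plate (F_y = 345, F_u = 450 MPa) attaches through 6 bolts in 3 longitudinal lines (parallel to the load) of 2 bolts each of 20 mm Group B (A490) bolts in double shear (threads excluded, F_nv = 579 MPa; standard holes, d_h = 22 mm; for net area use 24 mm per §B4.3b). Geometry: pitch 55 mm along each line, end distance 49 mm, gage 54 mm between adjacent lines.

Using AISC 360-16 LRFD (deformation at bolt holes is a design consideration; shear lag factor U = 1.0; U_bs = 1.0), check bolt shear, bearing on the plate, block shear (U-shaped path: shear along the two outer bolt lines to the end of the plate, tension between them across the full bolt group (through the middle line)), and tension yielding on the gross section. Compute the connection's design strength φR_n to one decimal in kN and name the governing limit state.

1194.8 kN (block shear governs)

Bolt shear: A_b = π(20)²/4 = 314.16 mm². φR_n = 0.75 × 579 × 314.16 × 6 × 2 = 1637.1 kN.
Bearing (25 mm plate, F_u = 450 MPa): end bolts L_c = 49 − 22/2 = 38, R_n = min(1.2×38×25×450, 2.4×20×25×450) = 513 kN/bolt; interior L_c = 55 − 22 = 33, R_n = 445.5 kN/bolt. φR_n = 0.75 × (3×513 + 3×445.5) = 2156.6 kN.
Block shear: shear path 2×[49+1×55] = 2×104 mm, A_gv = 5200, A_nv = 2×(104 − 1.5×24)×25 = 3400 mm²; tension across gage: (108 − 2×24)×25 = 1500 mm². R_n = min(0.6×450×3400, 0.6×345×5200) + 1.0×450×1500 = min(918, 1076.4) + 675 = 1593 kN. φR_n = 0.75 × 1593 = 1194.8 kN.
Tension yield (gross): A_g = 291×25 = 7275 mm². φR_n = 0.90 × 345 × 7275 = 2258.9 kN.
Governing: min(1637.1, 2156.6, 1194.8, 2258.9) = 1194.8 kN → block shear.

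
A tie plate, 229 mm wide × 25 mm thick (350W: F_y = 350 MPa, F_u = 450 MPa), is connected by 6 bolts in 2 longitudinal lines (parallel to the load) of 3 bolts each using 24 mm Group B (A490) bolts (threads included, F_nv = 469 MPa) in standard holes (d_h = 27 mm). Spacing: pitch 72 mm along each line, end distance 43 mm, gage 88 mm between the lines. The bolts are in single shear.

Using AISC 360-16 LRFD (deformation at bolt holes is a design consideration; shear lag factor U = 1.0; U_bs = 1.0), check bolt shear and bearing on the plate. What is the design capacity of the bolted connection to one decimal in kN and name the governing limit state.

Bolt shear: A_b = π(24)²/4 = 452.39 mm². φR_n = 0.75 × 469 × 452.39 × 6 × 1 = 954.8 kN.
Bearing (25 mm plate, F_u = 450 MPa): end bolts L_c = 43 − 27/2 = 29.5, R_n = min(1.2×29.5×25×450, 2.4×24×25×450) = 398.25 kN/bolt; interior L_c = 72 − 27 = 45, R_n = 607.5 kN/bolt. φR_n = 0.75 × (2×398.25 + 4×607.5) = 2419.9 kN.
Governing: min(954.8, 2419.9) = 954.8 kN → bolt shear.

954.8 kN (bolt shear governs)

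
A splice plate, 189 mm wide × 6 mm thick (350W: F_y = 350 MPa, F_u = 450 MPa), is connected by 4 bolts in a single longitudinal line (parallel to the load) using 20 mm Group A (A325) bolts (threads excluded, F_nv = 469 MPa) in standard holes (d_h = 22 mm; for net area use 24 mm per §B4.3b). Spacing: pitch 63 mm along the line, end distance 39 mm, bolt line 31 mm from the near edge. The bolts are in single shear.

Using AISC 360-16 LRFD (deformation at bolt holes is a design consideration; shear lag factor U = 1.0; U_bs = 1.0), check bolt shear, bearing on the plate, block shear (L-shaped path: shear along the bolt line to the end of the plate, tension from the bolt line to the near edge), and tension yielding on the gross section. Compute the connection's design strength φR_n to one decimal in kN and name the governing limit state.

213.4 kN (block shear governs)

Bolt shear: A_b = π(20)²/4 = 314.16 mm². φR_n = 0.75 × 469 × 314.16 × 4 × 1 = 442.0 kN.
Bearing (6 mm plate, F_u = 450 MPa): end bolts L_c = 39 − 22/2 = 28, R_n = min(1.2×28×6×450, 2.4×20×6×450) = 90.72 kN/bolt; interior L_c = 63 − 22 = 41, R_n = 129.6 kN/bolt. φR_n = 0.75 × (1×90.72 + 3×129.6) = 359.6 kN.
Block shear: shear path 1×[39+3×63] = 1×228 mm, A_gv = 1368, A_nv = 1×(228 − 3.5×24)×6 = 864 mm²; tension to near edge: (31 − 0.5×24)×6 = 114 mm². R_n = min(0.6×450×864, 0.6×350×1368) + 1.0×450×114 = min(233.28, 287.28) + 51.3 = 284.58 kN. φR_n = 0.75 × 284.58 = 213.4 kN.
Tension yield (gross): A_g = 189×6 = 1134 mm². φR_n = 0.90 × 350 × 1134 = 357.2 kN.
Governing: min(442.0, 359.6, 213.4, 357.2) = 213.4 kN → block shear.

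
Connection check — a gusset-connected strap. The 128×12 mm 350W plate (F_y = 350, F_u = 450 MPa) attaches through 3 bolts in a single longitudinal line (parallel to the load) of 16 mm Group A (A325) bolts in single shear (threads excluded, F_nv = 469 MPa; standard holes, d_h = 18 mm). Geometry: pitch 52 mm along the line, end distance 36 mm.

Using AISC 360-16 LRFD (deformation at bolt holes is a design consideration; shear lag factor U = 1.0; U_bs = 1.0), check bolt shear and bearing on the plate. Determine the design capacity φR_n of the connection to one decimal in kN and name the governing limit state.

212.2 kN (bolt shear governs)

Bolt shear: A_b = π(16)²/4 = 201.06 mm². φR_n = 0.75 × 469 × 201.06 × 3 × 1 = 212.2 kN.
Bearing (12 mm plate, F_u = 450 MPa): end bolts L_c = 36 − 18/2 = 27, R_n = min(1.2×27×12×450, 2.4×16×12×450) = 174.96 kN/bolt; interior L_c = 52 − 18 = 34, R_n = 207.36 kN/bolt. φR_n = 0.75 × (1×174.96 + 2×207.36) = 442.3 kN.
Governing: min(212.2, 442.3) = 212.2 kN → bolt shear.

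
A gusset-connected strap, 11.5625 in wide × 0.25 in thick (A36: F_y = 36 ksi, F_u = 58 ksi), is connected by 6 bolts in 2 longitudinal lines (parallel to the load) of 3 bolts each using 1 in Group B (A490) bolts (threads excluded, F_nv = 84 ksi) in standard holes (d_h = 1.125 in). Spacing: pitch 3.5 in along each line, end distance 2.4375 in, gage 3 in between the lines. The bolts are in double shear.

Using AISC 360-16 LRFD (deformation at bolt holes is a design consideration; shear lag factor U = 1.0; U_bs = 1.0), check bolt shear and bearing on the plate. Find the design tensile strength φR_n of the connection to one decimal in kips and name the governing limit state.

Bolt shear: A_b = π(1)²/4 = 0.7854 in². φR_n = 0.75 × 84 × 0.7854 × 6 × 2 = 593.8 kips.
Bearing (0.25 in plate, F_u = 58 ksi): end bolts L_c = 2.4375 − 1.125/2 = 1.875, R_n = min(1.2×1.875×0.25×58, 2.4×1×0.25×58) = 32.625 kips/bolt; interior L_c = 3.5 − 1.125 = 2.375, R_n = 34.8 kips/bolt. φR_n = 0.75 × (2×32.625 + 4×34.8) = 153.3 kips.
Governing: min(593.8, 153.3) = 153.3 kips → bearing.

153.3 kips (bearing governs)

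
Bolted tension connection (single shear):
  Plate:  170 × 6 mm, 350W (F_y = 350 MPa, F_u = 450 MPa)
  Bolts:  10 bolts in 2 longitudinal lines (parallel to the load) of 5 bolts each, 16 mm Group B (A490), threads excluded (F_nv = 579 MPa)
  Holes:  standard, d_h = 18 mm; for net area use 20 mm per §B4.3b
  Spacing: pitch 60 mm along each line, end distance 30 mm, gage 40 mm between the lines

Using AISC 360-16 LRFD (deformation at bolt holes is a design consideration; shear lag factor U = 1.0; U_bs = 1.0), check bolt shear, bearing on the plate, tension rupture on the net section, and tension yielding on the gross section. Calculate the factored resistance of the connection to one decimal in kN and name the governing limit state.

263.3 kN (net-section rupture governs)

Bolt shear: A_b = π(16)²/4 = 201.06 mm². φR_n = 0.75 × 579 × 201.06 × 10 × 1 = 873.1 kN.
Bearing (6 mm plate, F_u = 450 MPa): end bolts L_c = 30 − 18/2 = 21, R_n = min(1.2×21×6×450, 2.4×16×6×450) = 68.04 kN/bolt; interior L_c = 60 − 18 = 42, R_n = 103.68 kN/bolt. φR_n = 0.75 × (2×68.04 + 8×103.68) = 724.1 kN.
Tension rupture (net): A_n = (170 − 2×20)×6 = 780 mm² (U = 1.0, A_e = A_n). φR_n = 0.75 × 450 × 780 = 263.3 kN.
Tension yield (gross): A_g = 170×6 = 1020 mm². φR_n = 0.90 × 350 × 1020 = 321.3 kN.
Governing: min(873.1, 724.1, 263.3, 321.3) = 263.3 kN → net-section rupture.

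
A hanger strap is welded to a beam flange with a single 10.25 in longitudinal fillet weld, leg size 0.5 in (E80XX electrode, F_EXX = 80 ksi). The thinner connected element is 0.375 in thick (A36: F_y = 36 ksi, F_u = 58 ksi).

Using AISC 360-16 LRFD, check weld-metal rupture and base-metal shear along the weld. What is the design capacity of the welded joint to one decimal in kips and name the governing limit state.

83.0 kips (base-metal shear governs)

Weld metal: throat = 0.707×0.5 = 0.3535 in, L = 10.25 in. φR_n = 0.75 × 0.6 × 80 × 0.3535 × 10.25 = 130.4 kips.
Base metal shear (0.375 in plate): yield φR_n = 1.0×0.6×36×0.375×10.25 = 83.0 kips; rupture φR_n = 0.75×0.6×58×0.375×10.25 = 100.3 kips; take 83.0 kips (yield).
Governing: min(130.4, 83.0) = 83.0 kips → base-metal shear.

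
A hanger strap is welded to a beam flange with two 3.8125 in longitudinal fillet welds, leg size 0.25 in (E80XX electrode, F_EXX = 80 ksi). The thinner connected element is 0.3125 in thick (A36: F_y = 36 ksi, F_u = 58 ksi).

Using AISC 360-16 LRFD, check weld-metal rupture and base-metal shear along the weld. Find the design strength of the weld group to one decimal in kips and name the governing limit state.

48.5 kips (weld metal governs)

Weld metal: throat = 0.707×0.25 = 0.17675 in, L = 2×3.8125 = 7.625 in. φR_n = 0.75 × 0.6 × 80 × 0.17675 × 7.625 = 48.5 kips.
Base metal shear (0.3125 in plate): yield φR_n = 1.0×0.6×36×0.3125×7.625 = 51.5 kips; rupture φR_n = 0.75×0.6×58×0.3125×7.625 = 62.2 kips; take 51.5 kips (yield).
Governing: min(48.5, 51.5) = 48.5 kips → weld metal.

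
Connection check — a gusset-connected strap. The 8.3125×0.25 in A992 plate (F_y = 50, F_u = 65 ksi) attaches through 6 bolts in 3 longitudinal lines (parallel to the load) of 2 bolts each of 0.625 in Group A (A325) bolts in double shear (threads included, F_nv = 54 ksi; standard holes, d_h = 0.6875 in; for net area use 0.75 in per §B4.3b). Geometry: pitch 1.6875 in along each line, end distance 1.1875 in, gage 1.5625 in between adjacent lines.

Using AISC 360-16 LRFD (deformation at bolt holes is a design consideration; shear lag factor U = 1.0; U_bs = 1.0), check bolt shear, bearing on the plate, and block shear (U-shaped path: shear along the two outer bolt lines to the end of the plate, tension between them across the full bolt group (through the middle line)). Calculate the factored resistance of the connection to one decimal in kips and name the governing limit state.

45.4 kips (block shear governs)

Bolt shear: A_b = π(0.625)²/4 = 0.3068 in². φR_n = 0.75 × 54 × 0.3068 × 6 × 2 = 149.1 kips.
Bearing (0.25 in plate, F_u = 65 ksi): end bolts L_c = 1.1875 − 0.6875/2 = 0.84375, R_n = min(1.2×0.84375×0.25×65, 2.4×0.625×0.25×65) = 16.453 kips/bolt; interior L_c = 1.6875 − 0.6875 = 1, R_n = 19.5 kips/bolt. φR_n = 0.75 × (3×16.453 + 3×19.5) = 80.9 kips.
Block shear: shear path 2×[1.1875+1×1.6875] = 2×2.875 in, A_gv = 1.4375, A_nv = 2×(2.875 − 1.5×0.75)×0.25 = 0.875 in²; tension across gage: (3.125 − 2×0.75)×0.25 = 0.40625 in². R_n = min(0.6×65×0.875, 0.6×50×1.4375) + 1.0×65×0.40625 = min(34.125, 43.125) + 26.406 = 60.531 kips. φR_n = 0.75 × 60.531 = 45.4 kips.
Governing: min(149.1, 80.9, 45.4) = 45.4 kips → block shear.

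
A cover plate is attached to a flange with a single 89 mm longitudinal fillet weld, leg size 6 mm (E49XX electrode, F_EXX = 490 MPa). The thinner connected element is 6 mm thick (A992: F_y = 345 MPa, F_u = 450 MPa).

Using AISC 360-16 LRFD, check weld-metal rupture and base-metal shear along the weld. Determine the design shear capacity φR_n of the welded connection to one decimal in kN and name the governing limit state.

83.2 kN (weld metal governs)

Weld metal: throat = 0.707×6 = 4.242 mm, L = 89 mm. φR_n = 0.75 × 0.6 × 490 × 4.242 × 89 = 83.2 kN.
Base metal shear (6 mm plate): yield φR_n = 1.0×0.6×345×6×89 = 110.5 kN; rupture φR_n = 0.75×0.6×450×6×89 = 108.1 kN; take 108.1 kN (rupture).
Governing: min(83.2, 108.1) = 83.2 kN → weld metal.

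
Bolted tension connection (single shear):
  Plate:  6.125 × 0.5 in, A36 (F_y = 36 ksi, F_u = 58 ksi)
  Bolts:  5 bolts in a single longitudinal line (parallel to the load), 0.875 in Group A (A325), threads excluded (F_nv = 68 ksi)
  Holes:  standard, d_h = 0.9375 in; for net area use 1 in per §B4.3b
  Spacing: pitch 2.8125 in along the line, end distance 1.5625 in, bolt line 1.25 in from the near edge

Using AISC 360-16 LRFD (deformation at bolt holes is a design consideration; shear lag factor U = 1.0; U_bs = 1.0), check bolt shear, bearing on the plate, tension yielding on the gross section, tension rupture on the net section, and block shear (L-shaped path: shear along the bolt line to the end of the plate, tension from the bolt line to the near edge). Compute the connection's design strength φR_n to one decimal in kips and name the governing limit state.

99.2 kips (gross-section yield governs)

Bolt shear: A_b = π(0.875)²/4 = 0.60132 in². φR_n = 0.75 × 68 × 0.60132 × 5 × 1 = 153.3 kips.
Bearing (0.5 in plate, F_u = 58 ksi): end bolts L_c = 1.5625 − 0.9375/2 = 1.09375, R_n = min(1.2×1.09375×0.5×58, 2.4×0.875×0.5×58) = 38.063 kips/bolt; interior L_c = 2.8125 − 0.9375 = 1.875, R_n = 60.9 kips/bolt. φR_n = 0.75 × (1×38.063 + 4×60.9) = 211.2 kips.
Tension yield (gross): A_g = 6.125×0.5 = 3.0625 in². φR_n = 0.90 × 36 × 3.0625 = 99.2 kips.
Tension rupture (net): A_n = (6.125 − 1×1)×0.5 = 2.5625 in² (U = 1.0, A_e = A_n). φR_n = 0.75 × 58 × 2.5625 = 111.5 kips.
Block shear: shear path 1×[1.5625+4×2.8125] = 1×12.8125 in, A_gv = 6.4063, A_nv = 1×(12.8125 − 4.5×1)×0.5 = 4.1563 in²; tension to near edge: (1.25 − 0.5×1)×0.5 = 0.375 in². R_n = min(0.6×58×4.1563, 0.6×36×6.4063) + 1.0×58×0.375 = min(144.64, 138.38) + 21.75 = 160.13 kips. φR_n = 0.75 × 160.13 = 120.1 kips.
Governing: min(153.3, 211.2, 99.2, 111.5, 120.1) = 99.2 kips → gross-section yield.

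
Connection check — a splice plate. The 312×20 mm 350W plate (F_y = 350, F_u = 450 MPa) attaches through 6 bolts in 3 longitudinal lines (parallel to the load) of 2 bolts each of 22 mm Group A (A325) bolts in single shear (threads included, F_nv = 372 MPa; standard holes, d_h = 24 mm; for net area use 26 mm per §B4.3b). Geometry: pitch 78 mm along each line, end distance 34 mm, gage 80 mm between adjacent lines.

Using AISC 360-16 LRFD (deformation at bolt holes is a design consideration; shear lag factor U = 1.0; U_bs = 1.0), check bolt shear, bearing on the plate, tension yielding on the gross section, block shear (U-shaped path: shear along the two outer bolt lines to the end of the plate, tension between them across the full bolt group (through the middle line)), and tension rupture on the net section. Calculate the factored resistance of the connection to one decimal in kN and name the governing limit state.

Bolt shear: A_b = π(22)²/4 = 380.13 mm². φR_n = 0.75 × 372 × 380.13 × 6 × 1 = 636.3 kN.
Bearing (20 mm plate, F_u = 450 MPa): end bolts L_c = 34 − 24/2 = 22, R_n = min(1.2×22×20×450, 2.4×22×20×450) = 237.6 kN/bolt; interior L_c = 78 − 24 = 54, R_n = 475.2 kN/bolt. φR_n = 0.75 × (3×237.6 + 3×475.2) = 1603.8 kN.
Tension yield (gross): A_g = 312×20 = 6240 mm². φR_n = 0.90 × 350 × 6240 = 1965.6 kN.
Block shear: shear path 2×[34+1×78] = 2×112 mm, A_gv = 4480, A_nv = 2×(112 − 1.5×26)×20 = 2920 mm²; tension across gage: (160 − 2×26)×20 = 2160 mm². R_n = min(0.6×450×2920, 0.6×350×4480) + 1.0×450×2160 = min(788.4, 940.8) + 972 = 1760.4 kN. φR_n = 0.75 × 1760.4 = 1320.3 kN.
Tension rupture (net): A_n = (312 − 3×26)×20 = 4680 mm² (U = 1.0, A_e = A_n). φR_n = 0.75 × 450 × 4680 = 1579.5 kN.
Governing: min(636.3, 1603.8, 1965.6, 1320.3, 1579.5) = 636.3 kN → bolt shear.

636.3 kN (bolt shear governs)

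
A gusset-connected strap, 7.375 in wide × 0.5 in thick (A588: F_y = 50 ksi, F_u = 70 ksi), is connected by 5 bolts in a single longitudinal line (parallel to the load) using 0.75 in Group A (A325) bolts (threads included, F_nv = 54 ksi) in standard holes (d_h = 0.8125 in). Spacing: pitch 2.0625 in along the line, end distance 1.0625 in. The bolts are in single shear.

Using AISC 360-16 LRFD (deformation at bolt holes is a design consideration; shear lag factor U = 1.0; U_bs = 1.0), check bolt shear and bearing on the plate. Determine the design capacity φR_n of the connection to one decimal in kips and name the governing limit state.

Bolt shear: A_b = π(0.75)²/4 = 0.44179 in². φR_n = 0.75 × 54 × 0.44179 × 5 × 1 = 89.5 kips.
Bearing (0.5 in plate, F_u = 70 ksi): end bolts L_c = 1.0625 − 0.8125/2 = 0.65625, R_n = min(1.2×0.65625×0.5×70, 2.4×0.75×0.5×70) = 27.563 kips/bolt; interior L_c = 2.0625 − 0.8125 = 1.25, R_n = 52.5 kips/bolt. φR_n = 0.75 × (1×27.563 + 4×52.5) = 178.2 kips.
Governing: min(89.5, 178.2) = 89.5 kips → bolt shear.

89.5 kips (bolt shear governs)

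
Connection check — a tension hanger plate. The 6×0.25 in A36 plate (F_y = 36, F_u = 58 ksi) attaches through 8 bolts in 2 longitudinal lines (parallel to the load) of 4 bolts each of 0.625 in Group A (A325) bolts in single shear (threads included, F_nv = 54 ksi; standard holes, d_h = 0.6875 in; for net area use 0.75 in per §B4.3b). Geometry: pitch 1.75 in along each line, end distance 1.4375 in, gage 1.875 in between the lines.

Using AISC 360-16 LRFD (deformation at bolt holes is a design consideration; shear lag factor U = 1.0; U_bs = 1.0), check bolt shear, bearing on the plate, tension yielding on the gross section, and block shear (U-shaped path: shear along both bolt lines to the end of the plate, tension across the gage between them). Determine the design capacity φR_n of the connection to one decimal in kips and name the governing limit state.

48.6 kips (gross-section yield governs)

Bolt shear: A_b = π(0.625)²/4 = 0.3068 in². φR_n = 0.75 × 54 × 0.3068 × 8 × 1 = 99.4 kips.
Bearing (0.25 in plate, F_u = 58 ksi): end bolts L_c = 1.4375 − 0.6875/2 = 1.09375, R_n = min(1.2×1.09375×0.25×58, 2.4×0.625×0.25×58) = 19.031 kips/bolt; interior L_c = 1.75 − 0.6875 = 1.0625, R_n = 18.488 kips/bolt. φR_n = 0.75 × (2×19.031 + 6×18.488) = 111.7 kips.
Tension yield (gross): A_g = 6×0.25 = 1.5 in². φR_n = 0.90 × 36 × 1.5 = 48.6 kips.
Block shear: shear path 2×[1.4375+3×1.75] = 2×6.6875 in, A_gv = 3.3438, A_nv = 2×(6.6875 − 3.5×0.75)×0.25 = 2.0313 in²; tension across gage: (1.875 − 1×0.75)×0.25 = 0.28125 in². R_n = min(0.6×58×2.0313, 0.6×36×3.3438) + 1.0×58×0.28125 = min(70.689, 72.226) + 16.313 = 87.002 kips. φR_n = 0.75 × 87.002 = 65.3 kips.
Governing: min(99.4, 111.7, 48.6, 65.3) = 48.6 kips → gross-section yield.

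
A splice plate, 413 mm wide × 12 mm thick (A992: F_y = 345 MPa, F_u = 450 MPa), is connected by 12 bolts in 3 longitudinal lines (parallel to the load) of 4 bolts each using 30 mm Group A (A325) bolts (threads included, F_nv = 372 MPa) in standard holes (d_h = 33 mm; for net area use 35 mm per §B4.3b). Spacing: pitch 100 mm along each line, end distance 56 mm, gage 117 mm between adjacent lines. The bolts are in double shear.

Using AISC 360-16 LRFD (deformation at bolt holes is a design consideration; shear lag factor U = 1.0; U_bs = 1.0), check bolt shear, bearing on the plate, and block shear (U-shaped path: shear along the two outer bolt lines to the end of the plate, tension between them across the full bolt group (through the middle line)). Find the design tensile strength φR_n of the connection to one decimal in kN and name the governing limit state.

1799.0 kN (block shear governs)

Bolt shear: A_b = π(30)²/4 = 706.86 mm². φR_n = 0.75 × 372 × 706.86 × 12 × 2 = 4733.1 kN.
Bearing (12 mm plate, F_u = 450 MPa): end bolts L_c = 56 − 33/2 = 39.5, R_n = min(1.2×39.5×12×450, 2.4×30×12×450) = 255.96 kN/bolt; interior L_c = 100 − 33 = 67, R_n = 388.8 kN/bolt. φR_n = 0.75 × (3×255.96 + 9×388.8) = 3200.3 kN.
Block shear: shear path 2×[56+3×100] = 2×356 mm, A_gv = 8544, A_nv = 2×(356 − 3.5×35)×12 = 5604 mm²; tension across gage: (234 − 2×35)×12 = 1968 mm². R_n = min(0.6×450×5604, 0.6×345×8544) + 1.0×450×1968 = min(1513.1, 1768.6) + 885.6 = 2398.7 kN. φR_n = 0.75 × 2398.7 = 1799.0 kN.
Governing: min(4733.1, 3200.3, 1799.0) = 1799.0 kN → block shear.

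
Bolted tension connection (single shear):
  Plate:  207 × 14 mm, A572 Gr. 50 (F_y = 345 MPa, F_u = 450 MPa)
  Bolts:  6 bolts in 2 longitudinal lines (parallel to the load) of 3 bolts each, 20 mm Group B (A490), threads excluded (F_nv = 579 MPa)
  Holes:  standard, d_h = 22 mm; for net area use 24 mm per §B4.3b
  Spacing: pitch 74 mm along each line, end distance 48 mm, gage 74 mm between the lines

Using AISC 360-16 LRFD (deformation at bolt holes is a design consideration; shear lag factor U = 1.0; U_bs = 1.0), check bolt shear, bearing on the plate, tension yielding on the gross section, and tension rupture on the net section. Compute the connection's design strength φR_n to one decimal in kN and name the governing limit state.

751.3 kN (net-section rupture governs)

Bolt shear: A_b = π(20)²/4 = 314.16 mm². φR_n = 0.75 × 579 × 314.16 × 6 × 1 = 818.5 kN.
Bearing (14 mm plate, F_u = 450 MPa): end bolts L_c = 48 − 22/2 = 37, R_n = min(1.2×37×14×450, 2.4×20×14×450) = 279.72 kN/bolt; interior L_c = 74 − 22 = 52, R_n = 302.4 kN/bolt. φR_n = 0.75 × (2×279.72 + 4×302.4) = 1326.8 kN.
Tension yield (gross): A_g = 207×14 = 2898 mm². φR_n = 0.90 × 345 × 2898 = 899.8 kN.
Tension rupture (net): A_n = (207 − 2×24)×14 = 2226 mm² (U = 1.0, A_e = A_n). φR_n = 0.75 × 450 × 2226 = 751.3 kN.
Governing: min(818.5, 1326.8, 899.8, 751.3) = 751.3 kN → net-section rupture.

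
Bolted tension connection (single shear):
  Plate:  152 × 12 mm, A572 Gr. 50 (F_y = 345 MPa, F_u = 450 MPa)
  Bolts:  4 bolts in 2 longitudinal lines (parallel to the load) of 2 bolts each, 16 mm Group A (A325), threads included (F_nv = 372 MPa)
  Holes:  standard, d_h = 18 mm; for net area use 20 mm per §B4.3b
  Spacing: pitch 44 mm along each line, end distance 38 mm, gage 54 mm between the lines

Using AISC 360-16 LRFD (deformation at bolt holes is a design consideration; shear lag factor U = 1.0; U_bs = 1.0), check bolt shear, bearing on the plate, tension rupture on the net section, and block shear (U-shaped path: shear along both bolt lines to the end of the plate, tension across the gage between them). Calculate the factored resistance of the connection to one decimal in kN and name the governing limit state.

224.4 kN (bolt shear governs)

Bolt shear: A_b = π(16)²/4 = 201.06 mm². φR_n = 0.75 × 372 × 201.06 × 4 × 1 = 224.4 kN.
Bearing (12 mm plate, F_u = 450 MPa): end bolts L_c = 38 − 18/2 = 29, R_n = min(1.2×29×12×450, 2.4×16×12×450) = 187.92 kN/bolt; interior L_c = 44 − 18 = 26, R_n = 168.48 kN/bolt. φR_n = 0.75 × (2×187.92 + 2×168.48) = 534.6 kN.
Tension rupture (net): A_n = (152 − 2×20)×12 = 1344 mm² (U = 1.0, A_e = A_n). φR_n = 0.75 × 450 × 1344 = 453.6 kN.
Block shear: shear path 2×[38+1×44] = 2×82 mm, A_gv = 1968, A_nv = 2×(82 − 1.5×20)×12 = 1248 mm²; tension across gage: (54 − 1×20)×12 = 408 mm². R_n = min(0.6×450×1248, 0.6×345×1968) + 1.0×450×408 = min(336.96, 407.38) + 183.6 = 520.56 kN. φR_n = 0.75 × 520.56 = 390.4 kN.
Governing: min(224.4, 534.6, 453.6, 390.4) = 224.4 kN → bolt shear.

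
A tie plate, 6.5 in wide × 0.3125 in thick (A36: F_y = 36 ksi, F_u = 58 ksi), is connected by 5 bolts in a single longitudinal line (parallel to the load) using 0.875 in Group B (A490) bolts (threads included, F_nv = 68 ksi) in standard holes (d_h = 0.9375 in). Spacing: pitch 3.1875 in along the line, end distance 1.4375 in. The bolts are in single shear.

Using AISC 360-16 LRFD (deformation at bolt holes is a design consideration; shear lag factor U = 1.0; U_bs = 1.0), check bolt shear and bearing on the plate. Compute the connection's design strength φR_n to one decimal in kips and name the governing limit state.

130.0 kips (bearing governs)

Bolt shear: A_b = π(0.875)²/4 = 0.60132 in². φR_n = 0.75 × 68 × 0.60132 × 5 × 1 = 153.3 kips.
Bearing (0.3125 in plate, F_u = 58 ksi): end bolts L_c = 1.4375 − 0.9375/2 = 0.96875, R_n = min(1.2×0.96875×0.3125×58, 2.4×0.875×0.3125×58) = 21.07 kips/bolt; interior L_c = 3.1875 − 0.9375 = 2.25, R_n = 38.063 kips/bolt. φR_n = 0.75 × (1×21.07 + 4×38.063) = 130.0 kips.
Governing: min(153.3, 130.0) = 130.0 kips → bearing.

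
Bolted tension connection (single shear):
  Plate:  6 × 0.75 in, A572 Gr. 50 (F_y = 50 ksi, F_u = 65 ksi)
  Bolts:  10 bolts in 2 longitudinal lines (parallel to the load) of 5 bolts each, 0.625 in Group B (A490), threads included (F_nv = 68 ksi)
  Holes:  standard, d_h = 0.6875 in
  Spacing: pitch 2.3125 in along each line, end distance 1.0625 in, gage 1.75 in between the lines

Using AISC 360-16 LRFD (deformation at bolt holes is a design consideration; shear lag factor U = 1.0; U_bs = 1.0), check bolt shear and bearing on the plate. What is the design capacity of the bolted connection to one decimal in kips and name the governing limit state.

156.5 kips (bolt shear governs)

Bolt shear: A_b = π(0.625)²/4 = 0.3068 in². φR_n = 0.75 × 68 × 0.3068 × 10 × 1 = 156.5 kips.
Bearing (0.75 in plate, F_u = 65 ksi): end bolts L_c = 1.0625 − 0.6875/2 = 0.71875, R_n = min(1.2×0.71875×0.75×65, 2.4×0.625×0.75×65) = 42.047 kips/bolt; interior L_c = 2.3125 − 0.6875 = 1.625, R_n = 73.125 kips/bolt. φR_n = 0.75 × (2×42.047 + 8×73.125) = 501.8 kips.
Governing: min(156.5, 501.8) = 156.5 kips → bolt shear.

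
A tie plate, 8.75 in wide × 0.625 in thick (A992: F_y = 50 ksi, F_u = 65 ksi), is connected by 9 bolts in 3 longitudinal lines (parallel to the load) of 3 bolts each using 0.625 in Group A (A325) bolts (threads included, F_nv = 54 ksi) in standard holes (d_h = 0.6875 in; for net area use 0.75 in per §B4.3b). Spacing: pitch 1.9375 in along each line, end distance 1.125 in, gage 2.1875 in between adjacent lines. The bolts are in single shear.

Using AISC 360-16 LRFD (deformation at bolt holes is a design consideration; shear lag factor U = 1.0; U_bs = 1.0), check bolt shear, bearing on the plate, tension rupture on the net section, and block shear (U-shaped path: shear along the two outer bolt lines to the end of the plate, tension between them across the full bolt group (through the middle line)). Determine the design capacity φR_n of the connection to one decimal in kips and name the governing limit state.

Bolt shear: A_b = π(0.625)²/4 = 0.3068 in². φR_n = 0.75 × 54 × 0.3068 × 9 × 1 = 111.8 kips.
Bearing (0.625 in plate, F_u = 65 ksi): end bolts L_c = 1.125 − 0.6875/2 = 0.78125, R_n = min(1.2×0.78125×0.625×65, 2.4×0.625×0.625×65) = 38.086 kips/bolt; interior L_c = 1.9375 − 0.6875 = 1.25, R_n = 60.938 kips/bolt. φR_n = 0.75 × (3×38.086 + 6×60.938) = 359.9 kips.
Tension rupture (net): A_n = (8.75 − 3×0.75)×0.625 = 4.0625 in² (U = 1.0, A_e = A_n). φR_n = 0.75 × 65 × 4.0625 = 198.0 kips.
Block shear: shear path 2×[1.125+2×1.9375] = 2×5 in, A_gv = 6.25, A_nv = 2×(5 − 2.5×0.75)×0.625 = 3.9063 in²; tension across gage: (4.375 − 2×0.75)×0.625 = 1.7969 in². R_n = min(0.6×65×3.9063, 0.6×50×6.25) + 1.0×65×1.7969 = min(152.35, 187.5) + 116.8 = 269.15 kips. φR_n = 0.75 × 269.15 = 201.9 kips.
Governing: min(111.8, 359.9, 198.0, 201.9) = 111.8 kips → bolt shear.

111.8 kips (bolt shear governs)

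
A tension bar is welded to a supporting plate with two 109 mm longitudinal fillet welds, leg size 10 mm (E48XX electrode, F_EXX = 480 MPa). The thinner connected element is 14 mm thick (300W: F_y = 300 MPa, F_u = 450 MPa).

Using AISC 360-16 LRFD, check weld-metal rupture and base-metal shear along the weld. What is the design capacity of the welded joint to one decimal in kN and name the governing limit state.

332.9 kN (weld metal governs)

Weld metal: throat = 0.707×10 = 7.07 mm, L = 2×109 = 218 mm. φR_n = 0.75 × 0.6 × 480 × 7.07 × 218 = 332.9 kN.
Base metal shear (14 mm plate): yield φR_n = 1.0×0.6×300×14×218 = 549.4 kN; rupture φR_n = 0.75×0.6×450×14×218 = 618.0 kN; take 549.4 kN (yield).
Governing: min(332.9, 549.4) = 332.9 kN → weld metal.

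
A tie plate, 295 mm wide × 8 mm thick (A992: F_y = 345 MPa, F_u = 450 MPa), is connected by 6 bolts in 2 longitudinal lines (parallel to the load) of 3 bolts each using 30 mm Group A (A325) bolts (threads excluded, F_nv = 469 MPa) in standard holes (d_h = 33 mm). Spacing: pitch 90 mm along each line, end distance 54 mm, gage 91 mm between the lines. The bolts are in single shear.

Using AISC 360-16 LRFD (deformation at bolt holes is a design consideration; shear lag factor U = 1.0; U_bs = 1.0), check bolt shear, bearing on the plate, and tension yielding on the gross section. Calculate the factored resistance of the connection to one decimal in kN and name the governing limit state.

732.8 kN (gross-section yield governs)

Bolt shear: A_b = π(30)²/4 = 706.86 mm². φR_n = 0.75 × 469 × 706.86 × 6 × 1 = 1491.8 kN.
Bearing (8 mm plate, F_u = 450 MPa): end bolts L_c = 54 − 33/2 = 37.5, R_n = min(1.2×37.5×8×450, 2.4×30×8×450) = 162 kN/bolt; interior L_c = 90 − 33 = 57, R_n = 246.24 kN/bolt. φR_n = 0.75 × (2×162 + 4×246.24) = 981.7 kN.
Tension yield (gross): A_g = 295×8 = 2360 mm². φR_n = 0.90 × 345 × 2360 = 732.8 kN.
Governing: min(1491.8, 981.7, 732.8) = 732.8 kN → gross-section yield.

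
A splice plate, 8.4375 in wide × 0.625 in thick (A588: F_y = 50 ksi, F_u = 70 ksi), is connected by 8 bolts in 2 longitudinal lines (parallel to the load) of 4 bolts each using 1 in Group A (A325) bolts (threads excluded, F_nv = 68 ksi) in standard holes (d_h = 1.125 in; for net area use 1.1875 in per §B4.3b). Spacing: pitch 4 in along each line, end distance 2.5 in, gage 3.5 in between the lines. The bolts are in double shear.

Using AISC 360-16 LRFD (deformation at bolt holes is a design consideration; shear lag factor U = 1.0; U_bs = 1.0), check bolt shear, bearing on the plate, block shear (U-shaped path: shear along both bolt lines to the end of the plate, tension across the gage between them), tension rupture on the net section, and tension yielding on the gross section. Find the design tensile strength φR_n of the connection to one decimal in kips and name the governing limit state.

Bolt shear: A_b = π(1)²/4 = 0.7854 in². φR_n = 0.75 × 68 × 0.7854 × 8 × 2 = 640.9 kips.
Bearing (0.625 in plate, F_u = 70 ksi): end bolts L_c = 2.5 − 1.125/2 = 1.9375, R_n = min(1.2×1.9375×0.625×70, 2.4×1×0.625×70) = 101.72 kips/bolt; interior L_c = 4 − 1.125 = 2.875, R_n = 105 kips/bolt. φR_n = 0.75 × (2×101.72 + 6×105) = 625.1 kips.
Block shear: shear path 2×[2.5+3×4] = 2×14.5 in, A_gv = 18.125, A_nv = 2×(14.5 − 3.5×1.1875)×0.625 = 12.93 in²; tension across gage: (3.5 − 1×1.1875)×0.625 = 1.4453 in². R_n = min(0.6×70×12.93, 0.6×50×18.125) + 1.0×70×1.4453 = min(543.06, 543.75) + 101.17 = 644.23 kips. φR_n = 0.75 × 644.23 = 483.2 kips.
Tension rupture (net): A_n = (8.4375 − 2×1.1875)×0.625 = 3.7891 in² (U = 1.0, A_e = A_n). φR_n = 0.75 × 70 × 3.7891 = 198.9 kips.
Tension yield (gross): A_g = 8.4375×0.625 = 5.2734 in². φR_n = 0.90 × 50 × 5.2734 = 237.3 kips.
Governing: min(640.9, 625.1, 483.2, 198.9, 237.3) = 198.9 kips → net-section rupture.

198.9 kips (net-section rupture governs)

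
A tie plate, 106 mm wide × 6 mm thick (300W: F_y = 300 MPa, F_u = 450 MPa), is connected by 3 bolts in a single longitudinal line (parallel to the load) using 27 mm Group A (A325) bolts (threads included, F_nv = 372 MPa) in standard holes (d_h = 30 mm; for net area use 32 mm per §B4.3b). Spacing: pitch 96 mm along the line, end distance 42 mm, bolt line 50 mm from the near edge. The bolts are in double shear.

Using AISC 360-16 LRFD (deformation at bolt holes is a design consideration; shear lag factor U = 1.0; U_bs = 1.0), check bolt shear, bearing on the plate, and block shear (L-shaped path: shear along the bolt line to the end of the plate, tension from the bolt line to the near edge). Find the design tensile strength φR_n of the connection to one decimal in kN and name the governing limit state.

256.0 kN (block shear governs)

Bolt shear: A_b = π(27)²/4 = 572.56 mm². φR_n = 0.75 × 372 × 572.56 × 3 × 2 = 958.5 kN.
Bearing (6 mm plate, F_u = 450 MPa): end bolts L_c = 42 − 30/2 = 27, R_n = min(1.2×27×6×450, 2.4×27×6×450) = 87.48 kN/bolt; interior L_c = 96 − 30 = 66, R_n = 174.96 kN/bolt. φR_n = 0.75 × (1×87.48 + 2×174.96) = 328.1 kN.
Block shear: shear path 1×[42+2×96] = 1×234 mm, A_gv = 1404, A_nv = 1×(234 − 2.5×32)×6 = 924 mm²; tension to near edge: (50 − 0.5×32)×6 = 204 mm². R_n = min(0.6×450×924, 0.6×300×1404) + 1.0×450×204 = min(249.48, 252.72) + 91.8 = 341.28 kN. φR_n = 0.75 × 341.28 = 256.0 kN.
Governing: min(958.5, 328.1, 256.0) = 256.0 kN → block shear.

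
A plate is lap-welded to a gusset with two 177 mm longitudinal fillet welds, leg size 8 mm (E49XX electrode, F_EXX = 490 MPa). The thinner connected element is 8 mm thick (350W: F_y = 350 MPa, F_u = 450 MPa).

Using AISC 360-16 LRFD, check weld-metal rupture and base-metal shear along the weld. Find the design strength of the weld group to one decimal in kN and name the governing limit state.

Weld metal: throat = 0.707×8 = 5.656 mm, L = 2×177 = 354 mm. φR_n = 0.75 × 0.6 × 490 × 5.656 × 354 = 441.5 kN.
Base metal shear (8 mm plate): yield φR_n = 1.0×0.6×350×8×354 = 594.7 kN; rupture φR_n = 0.75×0.6×450×8×354 = 573.5 kN; take 573.5 kN (rupture).
Governing: min(441.5, 573.5) = 441.5 kN → weld metal.

441.5 kN (weld metal governs)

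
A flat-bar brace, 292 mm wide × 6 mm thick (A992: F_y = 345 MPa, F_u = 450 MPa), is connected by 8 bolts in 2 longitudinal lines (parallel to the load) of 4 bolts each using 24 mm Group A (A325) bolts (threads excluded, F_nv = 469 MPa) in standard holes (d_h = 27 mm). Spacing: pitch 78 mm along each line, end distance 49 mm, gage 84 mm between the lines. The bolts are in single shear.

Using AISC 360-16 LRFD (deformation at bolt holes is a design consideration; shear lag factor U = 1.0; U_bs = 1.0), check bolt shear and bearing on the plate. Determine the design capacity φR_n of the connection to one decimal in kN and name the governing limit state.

872.4 kN (bearing governs)

Bolt shear: A_b = π(24)²/4 = 452.39 mm². φR_n = 0.75 × 469 × 452.39 × 8 × 1 = 1273.0 kN.
Bearing (6 mm plate, F_u = 450 MPa): end bolts L_c = 49 − 27/2 = 35.5, R_n = min(1.2×35.5×6×450, 2.4×24×6×450) = 115.02 kN/bolt; interior L_c = 78 − 27 = 51, R_n = 155.52 kN/bolt. φR_n = 0.75 × (2×115.02 + 6×155.52) = 872.4 kN.
Governing: min(1273.0, 872.4) = 872.4 kN → bearing.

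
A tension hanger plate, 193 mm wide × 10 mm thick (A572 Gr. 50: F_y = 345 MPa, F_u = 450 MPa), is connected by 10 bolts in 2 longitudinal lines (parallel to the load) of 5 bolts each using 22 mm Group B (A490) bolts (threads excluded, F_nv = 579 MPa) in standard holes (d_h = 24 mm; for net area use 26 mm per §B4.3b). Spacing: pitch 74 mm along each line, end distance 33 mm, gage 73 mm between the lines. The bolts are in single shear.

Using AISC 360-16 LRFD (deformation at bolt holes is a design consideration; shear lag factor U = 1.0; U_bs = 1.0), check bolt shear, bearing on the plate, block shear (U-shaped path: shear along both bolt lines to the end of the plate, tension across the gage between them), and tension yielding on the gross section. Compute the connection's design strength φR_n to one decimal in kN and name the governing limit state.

Bolt shear: A_b = π(22)²/4 = 380.13 mm². φR_n = 0.75 × 579 × 380.13 × 10 × 1 = 1650.7 kN.
Bearing (10 mm plate, F_u = 450 MPa): end bolts L_c = 33 − 24/2 = 21, R_n = min(1.2×21×10×450, 2.4×22×10×450) = 113.4 kN/bolt; interior L_c = 74 − 24 = 50, R_n = 237.6 kN/bolt. φR_n = 0.75 × (2×113.4 + 8×237.6) = 1595.7 kN.
Block shear: shear path 2×[33+4×74] = 2×329 mm, A_gv = 6580, A_nv = 2×(329 − 4.5×26)×10 = 4240 mm²; tension across gage: (73 − 1×26)×10 = 470 mm². R_n = min(0.6×450×4240, 0.6×345×6580) + 1.0×450×470 = min(1144.8, 1362.1) + 211.5 = 1356.3 kN. φR_n = 0.75 × 1356.3 = 1017.2 kN.
Tension yield (gross): A_g = 193×10 = 1930 mm². φR_n = 0.90 × 345 × 1930 = 599.3 kN.
Governing: min(1650.7, 1595.7, 1017.2, 599.3) = 599.3 kN → gross-section yield.

599.3 kN (gross-section yield governs)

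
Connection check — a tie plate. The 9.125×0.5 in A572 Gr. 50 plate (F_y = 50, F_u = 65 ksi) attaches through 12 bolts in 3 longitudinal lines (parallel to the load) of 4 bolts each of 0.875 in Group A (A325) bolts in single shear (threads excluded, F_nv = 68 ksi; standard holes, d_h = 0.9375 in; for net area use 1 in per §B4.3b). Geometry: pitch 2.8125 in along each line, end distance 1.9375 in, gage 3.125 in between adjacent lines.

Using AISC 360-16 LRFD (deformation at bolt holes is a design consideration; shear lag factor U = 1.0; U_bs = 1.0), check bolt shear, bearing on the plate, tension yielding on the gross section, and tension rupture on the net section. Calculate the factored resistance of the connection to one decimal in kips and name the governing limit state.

149.3 kips (net-section rupture governs)

Bolt shear: A_b = π(0.875)²/4 = 0.60132 in². φR_n = 0.75 × 68 × 0.60132 × 12 × 1 = 368.0 kips.
Bearing (0.5 in plate, F_u = 65 ksi): end bolts L_c = 1.9375 − 0.9375/2 = 1.46875, R_n = min(1.2×1.46875×0.5×65, 2.4×0.875×0.5×65) = 57.281 kips/bolt; interior L_c = 2.8125 − 0.9375 = 1.875, R_n = 68.25 kips/bolt. φR_n = 0.75 × (3×57.281 + 9×68.25) = 589.6 kips.
Tension yield (gross): A_g = 9.125×0.5 = 4.5625 in². φR_n = 0.90 × 50 × 4.5625 = 205.3 kips.
Tension rupture (net): A_n = (9.125 − 3×1)×0.5 = 3.0625 in² (U = 1.0, A_e = A_n). φR_n = 0.75 × 65 × 3.0625 = 149.3 kips.
Governing: min(368.0, 589.6, 205.3, 149.3) = 149.3 kips → net-section rupture.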